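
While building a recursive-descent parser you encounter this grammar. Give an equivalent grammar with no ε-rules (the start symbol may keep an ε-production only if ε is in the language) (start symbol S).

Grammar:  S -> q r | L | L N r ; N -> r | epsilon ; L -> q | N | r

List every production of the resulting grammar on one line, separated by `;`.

S -> q r | L | L N r | L r | N r | r | epsilon; N -> r; L -> q | N | r

Nullable nonterminals: {L, N, S}.
ε ∈ L(G) since S is nullable, so keep S → ε.
For each production, add variants omitting each subset of nullable occurrences: S → L N r gives L N r | L r | N r | r.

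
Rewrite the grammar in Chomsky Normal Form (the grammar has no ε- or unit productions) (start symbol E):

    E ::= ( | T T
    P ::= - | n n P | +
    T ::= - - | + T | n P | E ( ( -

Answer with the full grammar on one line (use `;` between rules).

Introduce a nonterminal for each terminal appearing in a rule of length ≥ 2: X1 → n, X2 → -, X3 → +, X4 → (.
Binarize each right-hand side of length ≥ 3 by chaining fresh nonterminals (Y1, Y2, …): affected rules were P → X1 X1 P; T → E X4 X4 X2.

E ::= ( | T T; P ::= - | X1 Y1 | +; T ::= X2 X2 | X3 T | X1 P | E Y2; X1 ::= n; X2 ::= -; X3 ::= +; X4 ::= (; Y1 ::= X1 P; Y2 ::= X4 Y3; Y3 ::= X4 X2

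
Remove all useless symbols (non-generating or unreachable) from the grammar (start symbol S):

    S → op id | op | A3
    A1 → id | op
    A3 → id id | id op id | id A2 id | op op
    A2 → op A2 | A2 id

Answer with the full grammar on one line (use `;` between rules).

S → op id | op | A3; A3 → id id | id op id | op op

Generating nonterminals: {A1, A3, S}.
Reachable from S after that: {A3, S}.
Removed useless symbols: {A1, A2} and every production mentioning them.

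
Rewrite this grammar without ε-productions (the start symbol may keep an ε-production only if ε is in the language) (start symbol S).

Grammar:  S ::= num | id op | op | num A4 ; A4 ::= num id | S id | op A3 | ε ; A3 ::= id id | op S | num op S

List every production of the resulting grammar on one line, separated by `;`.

Nullable set = {A4}.
ε ∉ L(G), so no ε-production is kept.

S ::= num | id op | op | num A4; A4 ::= num id | S id | op A3; A3 ::= id id | op S | num op S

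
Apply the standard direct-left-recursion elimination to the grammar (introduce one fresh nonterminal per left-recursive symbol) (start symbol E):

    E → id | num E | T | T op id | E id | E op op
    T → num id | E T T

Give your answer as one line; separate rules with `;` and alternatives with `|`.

Left recursion appears on E.
For E: α = {id, op op}, β = {id, num E, T, T op id}. Rewrite as E → β E' and E' → α E' | ε.

E → id E' | num E E' | T E' | T op id E'; T → num id | E T T; E' → id E' | op op E' | ε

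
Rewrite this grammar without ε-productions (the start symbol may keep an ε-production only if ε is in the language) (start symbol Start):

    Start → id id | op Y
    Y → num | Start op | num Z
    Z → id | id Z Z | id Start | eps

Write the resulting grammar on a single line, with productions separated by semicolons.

Nullable set = {Z}.
ε ∉ L(G), so no ε-production is kept.
For each production, add variants omitting each subset of nullable occurrences: Z → id Z Z gives id Z Z | id Z.

Start → id id | op Y; Y → num | Start op | num Z; Z → id | id Z Z | id Z | id Start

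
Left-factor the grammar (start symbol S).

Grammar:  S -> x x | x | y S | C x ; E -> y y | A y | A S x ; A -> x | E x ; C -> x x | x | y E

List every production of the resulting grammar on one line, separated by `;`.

S has alternatives sharing prefix 'x': factor to S → x S' with S' → x | ε.
E has alternatives sharing prefix 'A': factor to E → A E' with E' → y | S x.
C has alternatives sharing prefix 'x': factor to C → x C' with C' → x | ε.

S -> y S | C x | x S'; E -> y y | A E'; A -> x | E x; C -> y E | x C'; S' -> x | ε; E' -> y | S x; C' -> x | ε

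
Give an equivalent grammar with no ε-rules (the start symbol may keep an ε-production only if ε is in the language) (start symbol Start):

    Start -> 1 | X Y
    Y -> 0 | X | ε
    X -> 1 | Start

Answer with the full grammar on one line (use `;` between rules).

Start -> 1 | X Y | X; Y -> 0 | X; X -> 1 | Start

Nullable nonterminals: {Y}.
ε ∉ L(G), so no ε-production is kept.
For each production, add variants omitting each subset of nullable occurrences: Start → X Y gives X Y | X.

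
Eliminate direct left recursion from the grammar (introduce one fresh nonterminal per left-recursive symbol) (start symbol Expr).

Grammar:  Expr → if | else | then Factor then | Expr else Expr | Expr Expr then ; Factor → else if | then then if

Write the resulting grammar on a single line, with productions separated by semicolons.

Expr → if Expr1 | else Expr1 | then Factor then Expr1; Factor → else if | then then if; Expr1 → else Expr Expr1 | Expr then Expr1 | eps

Left recursion appears on Expr.
For Expr: α = {else Expr, Expr then}, β = {if, else, then Factor then}. Rewrite as Expr → β Expr1 and Expr1 → α Expr1 | ε.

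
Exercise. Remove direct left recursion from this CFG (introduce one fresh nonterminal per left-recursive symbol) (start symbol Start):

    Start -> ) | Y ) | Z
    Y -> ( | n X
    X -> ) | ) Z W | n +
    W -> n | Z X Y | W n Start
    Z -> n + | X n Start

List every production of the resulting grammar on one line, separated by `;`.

Start -> ) | Y ) | Z; Y -> ( | n X; X -> ) | ) Z W | n +; W -> n W1 | Z X Y W1; Z -> n + | X n Start; W1 -> n Start W1 | ε

W is directly left-recursive.
For W: α = {n Start}, β = {n, Z X Y}. Rewrite as W → β W1 and W1 → α W1 | ε.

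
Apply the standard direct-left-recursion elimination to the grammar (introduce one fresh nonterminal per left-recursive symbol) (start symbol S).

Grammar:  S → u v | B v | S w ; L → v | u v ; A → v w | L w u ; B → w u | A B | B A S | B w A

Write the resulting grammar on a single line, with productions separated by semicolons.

Directly left-recursive nonterminals: S, B.
For S: α = {w}, β = {u v, B v}. Rewrite as S → β S' and S' → α S' | ε.
For B: α = {A S, w A}, β = {w u, A B}. Rewrite as B → β B' and B' → α B' | ε.

S → u v S' | B v S'; L → v | u v; A → v w | L w u; B → w u B' | A B B'; S' → w S' | epsilon; B' → A S B' | w A B' | epsilon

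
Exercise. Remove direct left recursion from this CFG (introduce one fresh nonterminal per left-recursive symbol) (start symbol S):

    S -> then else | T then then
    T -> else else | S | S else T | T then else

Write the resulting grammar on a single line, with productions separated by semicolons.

S -> then else | T then then; T -> else else T' | S T' | S else T T'; T' -> then else T' | ε

Left recursion appears on T.
For T: α = {then else}, β = {else else, S, S else T}. Rewrite as T → β T' and T' → α T' | ε.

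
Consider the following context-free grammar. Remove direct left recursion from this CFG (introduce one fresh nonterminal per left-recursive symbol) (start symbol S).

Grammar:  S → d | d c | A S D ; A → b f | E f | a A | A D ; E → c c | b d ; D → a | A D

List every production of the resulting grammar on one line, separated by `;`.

S → d | d c | A S D; A → b f A' | E f A' | a A A'; E → c c | b d; D → a | A D; A' → D A' | ε

Left recursion appears on A.
For A: α = {D}, β = {b f, E f, a A}. Rewrite as A → β A' and A' → α A' | ε.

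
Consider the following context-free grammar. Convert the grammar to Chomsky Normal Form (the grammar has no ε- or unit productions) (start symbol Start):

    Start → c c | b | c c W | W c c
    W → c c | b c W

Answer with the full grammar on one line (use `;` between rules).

Start → X1 X1 | b | X1 Y1 | W Y2; W → X1 X1 | X2 Y3; X1 → c; X2 → b; Y1 → X1 W; Y2 → X1 X1; Y3 → X1 W

Introduce a nonterminal for each terminal appearing in a rule of length ≥ 2: X1 → c, X2 → b.
Binarize each right-hand side of length ≥ 3 by chaining fresh nonterminals (Y1, Y2, …): affected rules were Start → X1 X1 W; Start → W X1 X1; W → X2 X1 W.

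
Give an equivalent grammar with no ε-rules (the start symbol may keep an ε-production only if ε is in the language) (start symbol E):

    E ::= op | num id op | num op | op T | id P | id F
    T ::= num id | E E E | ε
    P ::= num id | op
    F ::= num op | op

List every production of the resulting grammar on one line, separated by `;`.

E ::= op | num id op | num op | op T | id P | id F; T ::= num id | E E E; P ::= num id | op; F ::= num op | op

The nullable symbols are {T}.
ε ∉ L(G), so no ε-production is kept.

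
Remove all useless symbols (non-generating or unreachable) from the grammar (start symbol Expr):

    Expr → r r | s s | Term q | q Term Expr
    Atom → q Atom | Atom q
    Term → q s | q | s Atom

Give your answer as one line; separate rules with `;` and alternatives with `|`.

Generating nonterminals: {Expr, Term}.
Reachable from Expr after that: {Expr, Term}.
Removed useless symbols: {Atom} and every production mentioning them.

Expr → r r | s s | Term q | q Term Expr; Term → q s | q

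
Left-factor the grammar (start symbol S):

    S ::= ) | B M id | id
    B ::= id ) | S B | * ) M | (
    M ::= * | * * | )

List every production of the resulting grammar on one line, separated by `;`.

S ::= ) | B M id | id; B ::= id ) | S B | * ) M | (; M ::= ) | * M'; M' ::= ε | *

M has alternatives sharing prefix '*': factor to M → * M' with M' → ε | *.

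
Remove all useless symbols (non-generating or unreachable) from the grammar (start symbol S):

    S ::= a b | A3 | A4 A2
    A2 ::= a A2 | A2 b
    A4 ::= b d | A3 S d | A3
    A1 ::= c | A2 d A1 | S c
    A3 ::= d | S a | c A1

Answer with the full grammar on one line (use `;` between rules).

S ::= a b | A3; A1 ::= c | S c; A3 ::= d | S a | c A1

Generating nonterminals: {A1, A3, A4, S}.
Reachable from S after that: {A1, A3, S}.
Removed useless symbols: {A2, A4} and every production mentioning them.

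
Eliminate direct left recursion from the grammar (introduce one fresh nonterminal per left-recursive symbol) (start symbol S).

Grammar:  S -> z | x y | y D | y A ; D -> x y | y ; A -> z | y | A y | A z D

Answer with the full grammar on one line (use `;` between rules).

Left recursion appears on A.
For A: α = {y, z D}, β = {z, y}. Rewrite as A → β A' and A' → α A' | ε.

S -> z | x y | y D | y A; D -> x y | y; A -> z A' | y A'; A' -> y A' | z D A' | eps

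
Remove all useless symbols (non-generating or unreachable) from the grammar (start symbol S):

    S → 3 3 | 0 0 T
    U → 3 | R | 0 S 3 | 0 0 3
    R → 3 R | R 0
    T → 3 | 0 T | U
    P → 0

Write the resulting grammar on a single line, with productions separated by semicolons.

S → 3 3 | 0 0 T; U → 3 | 0 S 3 | 0 0 3; T → 3 | 0 T | U

Generating nonterminals: {P, S, T, U}.
Reachable from S after that: {S, T, U}.
Removed useless symbols: {P, R} and every production mentioning them.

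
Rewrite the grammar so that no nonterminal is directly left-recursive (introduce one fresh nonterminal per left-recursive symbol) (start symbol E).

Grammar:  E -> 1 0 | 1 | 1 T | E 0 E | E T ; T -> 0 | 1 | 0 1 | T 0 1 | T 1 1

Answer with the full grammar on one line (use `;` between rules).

Left recursion appears on E, T.
For E: α = {0 E, T}, β = {1 0, 1, 1 T}. Rewrite as E → β E' and E' → α E' | ε.
For T: α = {0 1, 1 1}, β = {0, 1, 0 1}. Rewrite as T → β T' and T' → α T' | ε.

E -> 1 0 E' | 1 E' | 1 T E'; T -> 0 T' | 1 T' | 0 1 T'; E' -> 0 E E' | T E' | ε; T' -> 0 1 T' | 1 1 T' | ε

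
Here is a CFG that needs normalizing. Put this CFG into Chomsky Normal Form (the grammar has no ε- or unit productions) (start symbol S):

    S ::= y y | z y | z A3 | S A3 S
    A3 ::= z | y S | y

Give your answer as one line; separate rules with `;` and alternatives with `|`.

S ::= X1 X1 | X2 X1 | X2 A3 | S Y1; A3 ::= z | X1 S | y; X1 ::= y; X2 ::= z; Y1 ::= A3 S

Introduce a nonterminal for each terminal appearing in a rule of length ≥ 2: X1 → y, X2 → z.
Binarize each right-hand side of length ≥ 3 by chaining fresh nonterminals (Y1, Y2, …): affected rules were S → S A3 S.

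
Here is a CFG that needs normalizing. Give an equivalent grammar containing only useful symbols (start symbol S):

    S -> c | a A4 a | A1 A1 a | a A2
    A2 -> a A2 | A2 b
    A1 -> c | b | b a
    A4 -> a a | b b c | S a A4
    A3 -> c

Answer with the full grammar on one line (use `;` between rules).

Generating nonterminals: {A1, A3, A4, S}.
Reachable from S after that: {A1, A4, S}.
Removed useless symbols: {A2, A3} and every production mentioning them.

S -> c | a A4 a | A1 A1 a; A1 -> c | b | b a; A4 -> a a | b b c | S a A4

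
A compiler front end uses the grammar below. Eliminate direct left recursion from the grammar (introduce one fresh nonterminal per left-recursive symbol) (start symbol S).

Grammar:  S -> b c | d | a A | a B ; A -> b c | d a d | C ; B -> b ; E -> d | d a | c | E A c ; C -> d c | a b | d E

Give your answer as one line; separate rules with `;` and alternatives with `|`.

S -> b c | d | a A | a B; A -> b c | d a d | C; B -> b; E -> d E' | d a E' | c E'; C -> d c | a b | d E; E' -> A c E' | ε

Directly left-recursive nonterminal: E.
For E: α = {A c}, β = {d, d a, c}. Rewrite as E → β E' and E' → α E' | ε.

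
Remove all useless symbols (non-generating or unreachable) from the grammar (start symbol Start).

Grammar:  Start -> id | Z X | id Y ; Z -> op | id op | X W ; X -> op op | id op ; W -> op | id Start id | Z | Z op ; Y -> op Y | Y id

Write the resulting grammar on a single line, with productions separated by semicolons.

Start -> id | Z X; Z -> op | id op | X W; X -> op op | id op; W -> op | id Start id | Z | Z op

Generating nonterminals: {Start, W, X, Z}.
Reachable from Start after that: {Start, W, X, Z}.
Removed useless symbols: {Y} and every production mentioning them.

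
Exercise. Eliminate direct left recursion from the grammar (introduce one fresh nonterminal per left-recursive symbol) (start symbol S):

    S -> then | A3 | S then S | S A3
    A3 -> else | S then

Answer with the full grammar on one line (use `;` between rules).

S -> then S' | A3 S'; A3 -> else | S then; S' -> then S S' | A3 S' | eps

S is directly left-recursive.
For S: α = {then S, A3}, β = {then, A3}. Rewrite as S → β S' and S' → α S' | ε.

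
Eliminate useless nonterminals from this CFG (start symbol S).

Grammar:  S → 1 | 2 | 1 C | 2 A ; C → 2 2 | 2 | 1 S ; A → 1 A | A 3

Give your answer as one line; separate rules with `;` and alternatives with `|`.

Generating nonterminals: {C, S}.
Reachable from S after that: {C, S}.
Removed useless symbols: {A} and every production mentioning them.

S → 1 | 2 | 1 C; C → 2 2 | 2 | 1 S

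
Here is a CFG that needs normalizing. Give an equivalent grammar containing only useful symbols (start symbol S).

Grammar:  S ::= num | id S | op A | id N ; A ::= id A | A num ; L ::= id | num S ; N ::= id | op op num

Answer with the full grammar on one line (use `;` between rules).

Generating nonterminals: {L, N, S}.
Reachable from S after that: {N, S}.
Removed useless symbols: {A, L} and every production mentioning them.

S ::= num | id S | id N; N ::= id | op op num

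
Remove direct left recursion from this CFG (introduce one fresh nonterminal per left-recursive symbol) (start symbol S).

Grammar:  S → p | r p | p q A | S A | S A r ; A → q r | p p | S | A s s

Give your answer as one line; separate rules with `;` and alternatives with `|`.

S → p S' | r p S' | p q A S'; A → q r A' | p p A' | S A'; S' → A S' | A r S' | ε; A' → s s A' | ε

S, A are directly left-recursive.
For S: α = {A, A r}, β = {p, r p, p q A}. Rewrite as S → β S' and S' → α S' | ε.
For A: α = {s s}, β = {q r, p p, S}. Rewrite as A → β A' and A' → α A' | ε.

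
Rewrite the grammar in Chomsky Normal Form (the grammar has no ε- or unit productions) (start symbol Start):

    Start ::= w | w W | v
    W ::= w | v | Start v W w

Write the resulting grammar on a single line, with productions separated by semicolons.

Start ::= w | X1 W | v; W ::= w | v | Start Y1; X1 ::= w; X2 ::= v; Y1 ::= X2 Y2; Y2 ::= W X1

Introduce a nonterminal for each terminal appearing in a rule of length ≥ 2: X1 → w, X2 → v.
Binarize each right-hand side of length ≥ 3 by chaining fresh nonterminals (Y1, Y2, …): affected rules were W → Start X2 W X1.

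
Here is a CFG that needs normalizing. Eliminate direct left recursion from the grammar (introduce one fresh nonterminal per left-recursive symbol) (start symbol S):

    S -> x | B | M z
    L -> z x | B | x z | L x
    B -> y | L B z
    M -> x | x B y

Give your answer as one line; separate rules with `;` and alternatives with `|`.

S -> x | B | M z; L -> z x L' | B L' | x z L'; B -> y | L B z; M -> x | x B y; L' -> x L' | epsilon

L is directly left-recursive.
For L: α = {x}, β = {z x, B, x z}. Rewrite as L → β L' and L' → α L' | ε.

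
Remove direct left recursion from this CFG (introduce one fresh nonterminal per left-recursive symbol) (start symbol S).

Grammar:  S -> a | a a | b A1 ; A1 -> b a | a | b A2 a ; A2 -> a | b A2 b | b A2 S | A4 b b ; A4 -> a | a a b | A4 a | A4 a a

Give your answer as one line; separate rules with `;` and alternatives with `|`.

S -> a | a a | b A1; A1 -> b a | a | b A2 a; A2 -> a | b A2 b | b A2 S | A4 b b; A4 -> a A4' | a a b A4'; A4' -> a A4' | a a A4' | ε

Left recursion appears on A4.
For A4: α = {a, a a}, β = {a, a a b}. Rewrite as A4 → β A4' and A4' → α A4' | ε.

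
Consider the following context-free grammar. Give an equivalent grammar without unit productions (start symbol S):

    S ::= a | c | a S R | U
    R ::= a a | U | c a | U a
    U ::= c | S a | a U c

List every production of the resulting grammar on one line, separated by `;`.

Unit pairs: R ⇒* {U}; S ⇒* {U}.
For each unit pair (A, B), copy every non-unit production of B to A, then drop all unit productions.

S ::= c | S a | a U c | a | a S R; R ::= c | S a | a U c | a a | c a | U a; U ::= c | S a | a U c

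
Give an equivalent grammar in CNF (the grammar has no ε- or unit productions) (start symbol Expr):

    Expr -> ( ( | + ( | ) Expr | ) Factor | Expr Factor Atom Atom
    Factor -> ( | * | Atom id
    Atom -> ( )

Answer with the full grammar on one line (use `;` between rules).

Introduce a nonterminal for each terminal appearing in a rule of length ≥ 2: X1 → (, X2 → +, X3 → ), X4 → id.
Binarize each right-hand side of length ≥ 3 by chaining fresh nonterminals (Y1, Y2, …): affected rules were Expr → Expr Factor Atom Atom.

Expr -> X1 X1 | X2 X1 | X3 Expr | X3 Factor | Expr Y1; Factor -> ( | * | Atom X4; Atom -> X1 X3; X1 -> (; X2 -> +; X3 -> ); X4 -> id; Y1 -> Factor Y2; Y2 -> Atom Atom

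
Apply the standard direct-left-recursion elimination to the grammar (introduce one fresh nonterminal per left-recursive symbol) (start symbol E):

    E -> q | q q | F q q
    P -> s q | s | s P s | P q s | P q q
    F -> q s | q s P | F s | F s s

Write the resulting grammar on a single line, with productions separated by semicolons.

Left recursion appears on P, F.
For P: α = {q s, q q}, β = {s q, s, s P s}. Rewrite as P → β P' and P' → α P' | ε.
For F: α = {s, s s}, β = {q s, q s P}. Rewrite as F → β F' and F' → α F' | ε.

E -> q | q q | F q q; P -> s q P' | s P' | s P s P'; F -> q s F' | q s P F'; P' -> q s P' | q q P' | ε; F' -> s F' | s s F' | ε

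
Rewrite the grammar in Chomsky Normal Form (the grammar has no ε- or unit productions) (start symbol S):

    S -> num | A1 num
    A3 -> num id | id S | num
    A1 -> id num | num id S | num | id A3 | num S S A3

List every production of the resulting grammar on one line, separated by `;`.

Introduce a nonterminal for each terminal appearing in a rule of length ≥ 2: X1 → num, X2 → id.
Binarize each right-hand side of length ≥ 3 by chaining fresh nonterminals (Y1, Y2, …): affected rules were A1 → X1 X2 S; A1 → X1 S S A3.

S -> num | A1 X1; A3 -> X1 X2 | X2 S | num; A1 -> X2 X1 | X1 Y1 | num | X2 A3 | X1 Y2; X1 -> num; X2 -> id; Y1 -> X2 S; Y2 -> S Y3; Y3 -> S A3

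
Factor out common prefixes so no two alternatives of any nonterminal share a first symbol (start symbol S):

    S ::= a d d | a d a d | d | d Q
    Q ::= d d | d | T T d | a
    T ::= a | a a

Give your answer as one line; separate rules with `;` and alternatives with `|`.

S ::= a d S' | d S''; Q ::= T T d | a | d Q'; T ::= a T'; S' ::= d | a d; S'' ::= ε | Q; Q' ::= d | ε; T' ::= ε | a

S has alternatives sharing prefix 'a d': factor to S → a d S' with S' → d | a d.
S has alternatives sharing prefix 'd': factor to S → d S'' with S'' → ε | Q.
Q has alternatives sharing prefix 'd': factor to Q → d Q' with Q' → d | ε.
T has alternatives sharing prefix 'a': factor to T → a T' with T' → ε | a.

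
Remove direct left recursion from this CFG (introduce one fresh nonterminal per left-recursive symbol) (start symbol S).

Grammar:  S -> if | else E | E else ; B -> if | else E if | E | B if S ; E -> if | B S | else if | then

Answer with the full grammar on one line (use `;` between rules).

S -> if | else E | E else; B -> if B' | else E if B' | E B'; E -> if | B S | else if | then; B' -> if S B' | ε

B is directly left-recursive.
For B: α = {if S}, β = {if, else E if, E}. Rewrite as B → β B' and B' → α B' | ε.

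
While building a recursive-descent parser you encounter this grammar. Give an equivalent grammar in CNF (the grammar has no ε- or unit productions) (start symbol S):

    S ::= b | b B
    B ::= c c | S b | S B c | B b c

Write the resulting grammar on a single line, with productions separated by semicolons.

Introduce a nonterminal for each terminal appearing in a rule of length ≥ 2: X1 → b, X2 → c.
Binarize each right-hand side of length ≥ 3 by chaining fresh nonterminals (Y1, Y2, …): affected rules were B → S B X2; B → B X1 X2.

S ::= b | X1 B; B ::= X2 X2 | S X1 | S Y1 | B Y2; X1 ::= b; X2 ::= c; Y1 ::= B X2; Y2 ::= X1 X2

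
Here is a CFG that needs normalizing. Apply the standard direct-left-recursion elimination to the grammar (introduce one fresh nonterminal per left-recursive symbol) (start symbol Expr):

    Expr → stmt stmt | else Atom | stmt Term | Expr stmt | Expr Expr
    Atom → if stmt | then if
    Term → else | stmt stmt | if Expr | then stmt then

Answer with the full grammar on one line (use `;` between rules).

Left recursion appears on Expr.
For Expr: α = {stmt, Expr}, β = {stmt stmt, else Atom, stmt Term}. Rewrite as Expr → β Expr1 and Expr1 → α Expr1 | ε.

Expr → stmt stmt Expr1 | else Atom Expr1 | stmt Term Expr1; Atom → if stmt | then if; Term → else | stmt stmt | if Expr | then stmt then; Expr1 → stmt Expr1 | Expr Expr1 | ε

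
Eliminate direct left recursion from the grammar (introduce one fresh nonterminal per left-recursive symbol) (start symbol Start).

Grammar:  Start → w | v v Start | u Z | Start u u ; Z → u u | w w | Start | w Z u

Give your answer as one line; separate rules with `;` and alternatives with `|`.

Left recursion appears on Start.
For Start: α = {u u}, β = {w, v v Start, u Z}. Rewrite as Start → β Start1 and Start1 → α Start1 | ε.

Start → w Start1 | v v Start Start1 | u Z Start1; Z → u u | w w | Start | w Z u; Start1 → u u Start1 | epsilon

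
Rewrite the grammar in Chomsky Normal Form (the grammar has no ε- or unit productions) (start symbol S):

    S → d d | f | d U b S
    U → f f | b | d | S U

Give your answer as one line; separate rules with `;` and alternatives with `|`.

Introduce a nonterminal for each terminal appearing in a rule of length ≥ 2: X1 → d, X2 → b, X3 → f.
Binarize each right-hand side of length ≥ 3 by chaining fresh nonterminals (Y1, Y2, …): affected rules were S → X1 U X2 S.

S → X1 X1 | f | X1 Y1; U → X3 X3 | b | d | S U; X1 → d; X2 → b; X3 → f; Y1 → U Y2; Y2 → X2 S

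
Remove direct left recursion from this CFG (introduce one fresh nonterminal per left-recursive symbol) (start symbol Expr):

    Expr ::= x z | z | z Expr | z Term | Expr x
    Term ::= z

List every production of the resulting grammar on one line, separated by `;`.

Expr ::= x z Expr1 | z Expr1 | z Expr Expr1 | z Term Expr1; Term ::= z; Expr1 ::= x Expr1 | ε

Directly left-recursive nonterminal: Expr.
For Expr: α = {x}, β = {x z, z, z Expr, z Term}. Rewrite as Expr → β Expr1 and Expr1 → α Expr1 | ε.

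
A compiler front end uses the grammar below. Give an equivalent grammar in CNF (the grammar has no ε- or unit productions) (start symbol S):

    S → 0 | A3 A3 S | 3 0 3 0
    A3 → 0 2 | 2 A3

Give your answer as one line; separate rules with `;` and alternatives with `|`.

S → 0 | A3 Y1 | X1 Y2; A3 → X2 X3 | X3 A3; X1 → 3; X2 → 0; X3 → 2; Y1 → A3 S; Y2 → X2 Y3; Y3 → X1 X2

Introduce a nonterminal for each terminal appearing in a rule of length ≥ 2: X1 → 3, X2 → 0, X3 → 2.
Binarize each right-hand side of length ≥ 3 by chaining fresh nonterminals (Y1, Y2, …): affected rules were S → A3 A3 S; S → X1 X2 X1 X2.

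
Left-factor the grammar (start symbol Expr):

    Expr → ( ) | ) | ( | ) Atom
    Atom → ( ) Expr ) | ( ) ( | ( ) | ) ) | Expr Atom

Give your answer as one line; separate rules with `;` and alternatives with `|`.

Expr has alternatives sharing prefix '(': factor to Expr → ( Expr1 with Expr1 → ) | ε.
Expr has alternatives sharing prefix ')': factor to Expr → ) Expr2 with Expr2 → ε | Atom.
Atom has alternatives sharing prefix '( )': factor to Atom → ( ) Atom1 with Atom1 → Expr ) | ( | ε.

Expr → ( Expr1 | ) Expr2; Atom → ) ) | Expr Atom | ( ) Atom1; Expr1 → ) | ε; Expr2 → ε | Atom; Atom1 → Expr ) | ( | ε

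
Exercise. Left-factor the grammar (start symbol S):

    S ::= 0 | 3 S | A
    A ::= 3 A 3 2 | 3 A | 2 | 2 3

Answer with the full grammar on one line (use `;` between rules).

S ::= 0 | 3 S | A; A ::= 3 A A' | 2 A''; A' ::= 3 2 | ε; A'' ::= ε | 3

A has alternatives sharing prefix '3 A': factor to A → 3 A A' with A' → 3 2 | ε.
A has alternatives sharing prefix '2': factor to A → 2 A'' with A'' → ε | 3.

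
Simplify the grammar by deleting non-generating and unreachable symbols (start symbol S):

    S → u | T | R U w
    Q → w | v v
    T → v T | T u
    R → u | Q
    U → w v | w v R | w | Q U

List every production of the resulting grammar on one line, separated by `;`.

S → u | R U w; Q → w | v v; R → u | Q; U → w v | w v R | w | Q U

Generating nonterminals: {Q, R, S, U}.
Reachable from S after that: {Q, R, S, U}.
Removed useless symbols: {T} and every production mentioning them.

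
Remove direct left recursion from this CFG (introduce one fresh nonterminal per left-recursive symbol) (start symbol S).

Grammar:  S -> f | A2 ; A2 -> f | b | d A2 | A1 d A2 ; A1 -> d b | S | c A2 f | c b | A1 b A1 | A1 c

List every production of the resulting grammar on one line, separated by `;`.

Left recursion appears on A1.
For A1: α = {b A1, c}, β = {d b, S, c A2 f, c b}. Rewrite as A1 → β A1' and A1' → α A1' | ε.

S -> f | A2; A2 -> f | b | d A2 | A1 d A2; A1 -> d b A1' | S A1' | c A2 f A1' | c b A1'; A1' -> b A1 A1' | c A1' | ε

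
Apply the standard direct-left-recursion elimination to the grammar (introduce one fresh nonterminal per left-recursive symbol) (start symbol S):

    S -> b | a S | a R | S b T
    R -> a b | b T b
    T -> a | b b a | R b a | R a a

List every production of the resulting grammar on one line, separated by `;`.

S -> b S' | a S S' | a R S'; R -> a b | b T b; T -> a | b b a | R b a | R a a; S' -> b T S' | ε

Directly left-recursive nonterminal: S.
For S: α = {b T}, β = {b, a S, a R}. Rewrite as S → β S' and S' → α S' | ε.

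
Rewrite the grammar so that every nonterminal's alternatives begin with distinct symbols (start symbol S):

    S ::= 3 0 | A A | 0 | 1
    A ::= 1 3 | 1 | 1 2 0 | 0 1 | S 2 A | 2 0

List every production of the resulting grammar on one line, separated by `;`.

A has alternatives sharing prefix '1': factor to A → 1 A' with A' → 3 | ε | 2 0.

S ::= 3 0 | A A | 0 | 1; A ::= 0 1 | S 2 A | 2 0 | 1 A'; A' ::= 3 | ε | 2 0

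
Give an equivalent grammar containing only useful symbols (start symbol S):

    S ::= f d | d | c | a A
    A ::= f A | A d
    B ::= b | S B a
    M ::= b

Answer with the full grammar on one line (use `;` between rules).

S ::= f d | d | c

Generating nonterminals: {B, M, S}.
Reachable from S after that: {S}.
Removed useless symbols: {A, B, M} and every production mentioning them.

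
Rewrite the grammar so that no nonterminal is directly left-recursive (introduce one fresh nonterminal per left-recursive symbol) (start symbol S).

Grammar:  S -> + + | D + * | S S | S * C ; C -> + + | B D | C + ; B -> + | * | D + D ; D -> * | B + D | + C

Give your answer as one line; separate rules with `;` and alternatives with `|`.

Left recursion appears on S, C.
For S: α = {S, * C}, β = {+ +, D + *}. Rewrite as S → β S' and S' → α S' | ε.
For C: α = {+}, β = {+ +, B D}. Rewrite as C → β C' and C' → α C' | ε.

S -> + + S' | D + * S'; C -> + + C' | B D C'; B -> + | * | D + D; D -> * | B + D | + C; S' -> S S' | * C S' | ε; C' -> + C' | ε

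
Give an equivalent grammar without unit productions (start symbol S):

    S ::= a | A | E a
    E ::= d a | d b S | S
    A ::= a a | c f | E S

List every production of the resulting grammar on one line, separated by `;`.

S ::= a | E a | a a | c f | E S; E ::= d a | d b S | a | E a | a a | c f | E S; A ::= a a | c f | E S

Unit pairs: E ⇒* {A, S}; S ⇒* {A}.
For every A with A ⇒* B via unit rules, add B's non-unit alternatives to A; then delete every rule of the form X → Y.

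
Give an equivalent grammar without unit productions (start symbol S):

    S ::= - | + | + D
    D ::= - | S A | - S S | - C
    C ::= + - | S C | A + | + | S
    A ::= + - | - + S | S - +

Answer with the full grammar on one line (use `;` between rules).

S ::= - | + | + D; D ::= - | S A | - S S | - C; C ::= + - | S C | A + | + | - | + D; A ::= + - | - + S | S - +

Unit pairs: C ⇒* {S}.
Replace each nonterminal's rules with the union of the non-unit rules of every nonterminal it unit-derives.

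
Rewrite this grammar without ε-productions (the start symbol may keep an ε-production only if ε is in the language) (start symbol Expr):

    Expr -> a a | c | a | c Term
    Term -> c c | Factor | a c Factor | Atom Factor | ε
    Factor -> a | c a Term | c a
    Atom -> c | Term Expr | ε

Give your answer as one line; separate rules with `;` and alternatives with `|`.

Nullable nonterminals: {Atom, Term}.
ε ∉ L(G), so no ε-production is kept.
Expand every rule over subsets of its nullable positions: Factor → c a Term gives c a Term | c a. Atom → Term Expr gives Term Expr | Expr.

Expr -> a a | c | a | c Term; Term -> c c | Factor | a c Factor | Atom Factor; Factor -> a | c a Term | c a; Atom -> c | Term Expr | Expr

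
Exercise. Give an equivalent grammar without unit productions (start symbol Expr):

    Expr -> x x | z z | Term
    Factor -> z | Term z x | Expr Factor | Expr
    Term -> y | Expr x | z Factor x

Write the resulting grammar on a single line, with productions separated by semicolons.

Expr -> y | Expr x | z Factor x | x x | z z; Factor -> y | Expr x | z Factor x | z | Term z x | Expr Factor | x x | z z; Term -> y | Expr x | z Factor x

Unit pairs: Expr ⇒* {Term}; Factor ⇒* {Expr, Term}.
For every A with A ⇒* B via unit rules, add B's non-unit alternatives to A; then delete every rule of the form X → Y.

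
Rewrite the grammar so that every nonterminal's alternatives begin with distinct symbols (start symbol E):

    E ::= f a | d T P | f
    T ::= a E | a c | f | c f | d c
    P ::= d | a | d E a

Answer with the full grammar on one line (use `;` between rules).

E has alternatives sharing prefix 'f': factor to E → f E' with E' → a | ε.
T has alternatives sharing prefix 'a': factor to T → a T' with T' → E | c.
P has alternatives sharing prefix 'd': factor to P → d P' with P' → ε | E a.

E ::= d T P | f E'; T ::= f | c f | d c | a T'; P ::= a | d P'; E' ::= a | ε; T' ::= E | c; P' ::= ε | E a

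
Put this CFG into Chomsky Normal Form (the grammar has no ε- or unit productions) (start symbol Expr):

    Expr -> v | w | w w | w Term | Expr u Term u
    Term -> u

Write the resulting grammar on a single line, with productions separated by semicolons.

Introduce a nonterminal for each terminal appearing in a rule of length ≥ 2: X1 → w, X2 → u.
Binarize each right-hand side of length ≥ 3 by chaining fresh nonterminals (Y1, Y2, …): affected rules were Expr → Expr X2 Term X2.

Expr -> v | w | X1 X1 | X1 Term | Expr Y1; Term -> u; X1 -> w; X2 -> u; Y1 -> X2 Y2; Y2 -> Term X2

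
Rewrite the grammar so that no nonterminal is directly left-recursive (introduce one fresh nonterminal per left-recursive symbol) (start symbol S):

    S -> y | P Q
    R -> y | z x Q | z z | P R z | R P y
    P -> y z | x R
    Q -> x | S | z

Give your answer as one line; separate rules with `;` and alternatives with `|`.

Left recursion appears on R.
For R: α = {P y}, β = {y, z x Q, z z, P R z}. Rewrite as R → β R' and R' → α R' | ε.

S -> y | P Q; R -> y R' | z x Q R' | z z R' | P R z R'; P -> y z | x R; Q -> x | S | z; R' -> P y R' | ε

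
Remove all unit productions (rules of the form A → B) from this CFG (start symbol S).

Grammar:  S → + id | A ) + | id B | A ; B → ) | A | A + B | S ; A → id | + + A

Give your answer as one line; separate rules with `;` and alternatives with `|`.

Unit pairs: B ⇒* {A, S}; S ⇒* {A}.
For each unit pair (A, B), copy every non-unit production of B to A, then drop all unit productions.

S → + id | A ) + | id B | id | + + A; B → ) | A + B | + id | A ) + | id B | id | + + A; A → id | + + A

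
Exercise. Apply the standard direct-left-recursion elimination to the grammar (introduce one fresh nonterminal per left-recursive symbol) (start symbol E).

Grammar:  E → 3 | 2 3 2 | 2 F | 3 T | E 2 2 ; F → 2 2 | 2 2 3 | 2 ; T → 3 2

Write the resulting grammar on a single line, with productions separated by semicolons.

E → 3 E' | 2 3 2 E' | 2 F E' | 3 T E'; F → 2 2 | 2 2 3 | 2; T → 3 2; E' → 2 2 E' | ε

Directly left-recursive nonterminal: E.
For E: α = {2 2}, β = {3, 2 3 2, 2 F, 3 T}. Rewrite as E → β E' and E' → α E' | ε.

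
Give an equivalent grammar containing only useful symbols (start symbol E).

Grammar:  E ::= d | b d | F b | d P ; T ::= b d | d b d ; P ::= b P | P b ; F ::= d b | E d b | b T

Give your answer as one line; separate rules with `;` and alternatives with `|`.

Generating nonterminals: {E, F, T}.
Reachable from E after that: {E, F, T}.
Removed useless symbols: {P} and every production mentioning them.

E ::= d | b d | F b; T ::= b d | d b d; F ::= d b | E d b | b T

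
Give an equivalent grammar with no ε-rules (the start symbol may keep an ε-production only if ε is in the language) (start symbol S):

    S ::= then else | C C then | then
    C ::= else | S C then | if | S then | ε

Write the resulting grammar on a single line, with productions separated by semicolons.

The nullable symbols are {C}.
ε ∉ L(G), so no ε-production is kept.
Expand every rule over subsets of its nullable positions: S → C C then gives C C then | C then | then. C → S C then gives S C then | S then.

S ::= then else | C C then | C then | then; C ::= else | S C then | S then | if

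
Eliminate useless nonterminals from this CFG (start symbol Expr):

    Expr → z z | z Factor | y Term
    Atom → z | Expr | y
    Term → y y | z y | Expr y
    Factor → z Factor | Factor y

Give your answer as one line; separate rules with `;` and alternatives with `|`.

Expr → z z | y Term; Term → y y | z y | Expr y

Generating nonterminals: {Atom, Expr, Term}.
Reachable from Expr after that: {Expr, Term}.
Removed useless symbols: {Atom, Factor} and every production mentioning them.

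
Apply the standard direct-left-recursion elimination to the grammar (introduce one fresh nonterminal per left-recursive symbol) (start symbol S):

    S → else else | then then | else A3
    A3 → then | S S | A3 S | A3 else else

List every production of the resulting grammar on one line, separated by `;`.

S → else else | then then | else A3; A3 → then A3' | S S A3'; A3' → S A3' | else else A3' | ε

A3 is directly left-recursive.
For A3: α = {S, else else}, β = {then, S S}. Rewrite as A3 → β A3' and A3' → α A3' | ε.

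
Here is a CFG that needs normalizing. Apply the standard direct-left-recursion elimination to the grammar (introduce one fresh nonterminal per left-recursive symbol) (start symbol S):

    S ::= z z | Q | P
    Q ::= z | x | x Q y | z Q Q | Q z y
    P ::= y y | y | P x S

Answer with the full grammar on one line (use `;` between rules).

S ::= z z | Q | P; Q ::= z Q' | x Q' | x Q y Q' | z Q Q Q'; P ::= y y P' | y P'; Q' ::= z y Q' | ε; P' ::= x S P' | ε

Q, P are directly left-recursive.
For Q: α = {z y}, β = {z, x, x Q y, z Q Q}. Rewrite as Q → β Q' and Q' → α Q' | ε.
For P: α = {x S}, β = {y y, y}. Rewrite as P → β P' and P' → α P' | ε.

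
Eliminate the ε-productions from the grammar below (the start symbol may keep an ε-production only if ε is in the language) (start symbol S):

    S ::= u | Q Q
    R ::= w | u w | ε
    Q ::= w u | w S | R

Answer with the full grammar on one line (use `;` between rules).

The nullable symbols are {Q, R, S}.
ε ∈ L(G) since S is nullable, so keep S → ε.
For each production, add variants omitting each subset of nullable occurrences: S → Q Q gives Q Q | Q. Q → w S gives w S | w.

S ::= u | Q Q | Q | ε; R ::= w | u w; Q ::= w u | w S | w | R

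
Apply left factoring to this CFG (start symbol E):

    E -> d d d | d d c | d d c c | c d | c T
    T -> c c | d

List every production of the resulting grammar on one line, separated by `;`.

E has alternatives sharing prefix 'd d': factor to E → d d E' with E' → d | c | c c.
E has alternatives sharing prefix 'c': factor to E → c E'' with E'' → d | T.
E' has alternatives sharing prefix 'c': factor to E' → c E''' with E''' → ε | c.

E -> d d E' | c E''; T -> c c | d; E' -> d | c E'''; E'' -> d | T; E''' -> ε | c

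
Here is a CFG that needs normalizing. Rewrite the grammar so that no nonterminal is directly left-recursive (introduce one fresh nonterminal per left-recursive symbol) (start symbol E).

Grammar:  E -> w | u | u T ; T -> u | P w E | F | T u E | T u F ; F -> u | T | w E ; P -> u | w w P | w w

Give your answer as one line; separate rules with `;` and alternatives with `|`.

E -> w | u | u T; T -> u T' | P w E T' | F T'; F -> u | T | w E; P -> u | w w P | w w; T' -> u E T' | u F T' | epsilon

Directly left-recursive nonterminal: T.
For T: α = {u E, u F}, β = {u, P w E, F}. Rewrite as T → β T' and T' → α T' | ε.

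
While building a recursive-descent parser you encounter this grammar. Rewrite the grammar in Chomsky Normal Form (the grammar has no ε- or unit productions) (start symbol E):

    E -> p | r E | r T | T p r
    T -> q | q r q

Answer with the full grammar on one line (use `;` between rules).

Introduce a nonterminal for each terminal appearing in a rule of length ≥ 2: X1 → r, X2 → p, X3 → q.
Binarize each right-hand side of length ≥ 3 by chaining fresh nonterminals (Y1, Y2, …): affected rules were E → T X2 X1; T → X3 X1 X3.

E -> p | X1 E | X1 T | T Y1; T -> q | X3 Y2; X1 -> r; X2 -> p; X3 -> q; Y1 -> X2 X1; Y2 -> X1 X3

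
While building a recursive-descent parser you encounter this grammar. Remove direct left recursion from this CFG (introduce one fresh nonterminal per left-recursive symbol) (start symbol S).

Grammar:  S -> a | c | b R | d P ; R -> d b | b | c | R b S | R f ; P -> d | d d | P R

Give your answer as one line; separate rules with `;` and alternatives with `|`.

R, P are directly left-recursive.
For R: α = {b S, f}, β = {d b, b, c}. Rewrite as R → β R' and R' → α R' | ε.
For P: α = {R}, β = {d, d d}. Rewrite as P → β P' and P' → α P' | ε.

S -> a | c | b R | d P; R -> d b R' | b R' | c R'; P -> d P' | d d P'; R' -> b S R' | f R' | eps; P' -> R P' | eps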